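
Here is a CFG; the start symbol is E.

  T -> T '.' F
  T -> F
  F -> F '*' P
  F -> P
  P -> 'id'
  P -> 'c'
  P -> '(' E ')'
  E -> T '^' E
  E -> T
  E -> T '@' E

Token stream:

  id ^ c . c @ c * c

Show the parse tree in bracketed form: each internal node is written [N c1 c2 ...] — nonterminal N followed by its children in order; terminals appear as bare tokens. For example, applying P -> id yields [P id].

E
T ^ E
F ^ E
P ^ E
id ^ E
id ^ T @ E
id ^ T . F @ E
id ^ F . F @ E
id ^ P . F @ E
id ^ c . F @ E
id ^ c . P @ E
id ^ c . c @ E
id ^ c . c @ T
id ^ c . c @ F
id ^ c . c @ F * P
id ^ c . c @ P * P
id ^ c . c @ c * P
id ^ c . c @ c * c

[E [T [F [P id]]] ^ [E [T [T [F [P c]]] . [F [P c]]] @ [E [T [F [F [P c]] * [P c]]]]]]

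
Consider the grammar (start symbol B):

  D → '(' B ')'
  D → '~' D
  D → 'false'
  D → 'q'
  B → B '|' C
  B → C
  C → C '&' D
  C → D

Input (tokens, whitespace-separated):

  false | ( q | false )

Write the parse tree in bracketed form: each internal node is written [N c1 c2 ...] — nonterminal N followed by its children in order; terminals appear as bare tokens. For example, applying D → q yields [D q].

B
B | C
C | C
D | C
false | C
false | D
false | ( B )
false | ( B | C )
false | ( C | C )
false | ( D | C )
false | ( q | C )
false | ( q | D )
false | ( q | false )

[B [B [C [D false]]] | [C [D ( [B [B [C [D q]]] | [C [D false]]] )]]]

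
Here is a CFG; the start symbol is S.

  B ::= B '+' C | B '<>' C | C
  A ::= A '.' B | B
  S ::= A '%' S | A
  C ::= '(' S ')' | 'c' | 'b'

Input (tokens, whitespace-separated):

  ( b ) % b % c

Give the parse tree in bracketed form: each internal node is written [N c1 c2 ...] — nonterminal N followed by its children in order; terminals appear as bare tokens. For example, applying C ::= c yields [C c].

[S [A [B [C ( [S [A [B [C b]]]] )]]] % [S [A [B [C b]]] % [S [A [B [C c]]]]]]

S
A % S
B % S
C % S
( S ) % S
( A ) % S
( B ) % S
( C ) % S
( b ) % S
( b ) % A % S
( b ) % B % S
( b ) % C % S
( b ) % b % S
( b ) % b % A
( b ) % b % B
( b ) % b % C
( b ) % b % c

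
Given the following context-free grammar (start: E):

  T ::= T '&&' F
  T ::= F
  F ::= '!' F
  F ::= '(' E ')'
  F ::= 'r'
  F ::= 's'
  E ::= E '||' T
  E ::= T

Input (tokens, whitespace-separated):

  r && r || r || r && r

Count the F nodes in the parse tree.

[E [E [E [T [T [F r]] && [F r]]] || [T [F r]]] || [T [T [F r]] && [F r]]]

5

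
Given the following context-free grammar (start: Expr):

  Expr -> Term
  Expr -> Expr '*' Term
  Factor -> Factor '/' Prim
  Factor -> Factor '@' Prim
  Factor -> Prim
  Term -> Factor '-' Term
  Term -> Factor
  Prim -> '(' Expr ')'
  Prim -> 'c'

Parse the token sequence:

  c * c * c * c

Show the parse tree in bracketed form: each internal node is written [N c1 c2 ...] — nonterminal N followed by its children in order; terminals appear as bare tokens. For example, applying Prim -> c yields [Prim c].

Expr
Expr * Term
Expr * Term * Term
Expr * Term * Term * Term
Term * Term * Term * Term
Factor * Term * Term * Term
Prim * Term * Term * Term
c * Term * Term * Term
c * Factor * Term * Term
c * Prim * Term * Term
c * c * Term * Term
c * c * Factor * Term
c * c * Prim * Term
c * c * c * Term
c * c * c * Factor
c * c * c * Prim
c * c * c * c

[Expr [Expr [Expr [Expr [Term [Factor [Prim c]]]] * [Term [Factor [Prim c]]]] * [Term [Factor [Prim c]]]] * [Term [Factor [Prim c]]]]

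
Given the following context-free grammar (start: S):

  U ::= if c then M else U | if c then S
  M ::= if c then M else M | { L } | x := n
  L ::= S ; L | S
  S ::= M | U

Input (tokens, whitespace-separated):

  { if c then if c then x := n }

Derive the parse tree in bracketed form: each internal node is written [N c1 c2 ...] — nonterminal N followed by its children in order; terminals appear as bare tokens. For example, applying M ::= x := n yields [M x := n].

[S [M { [L [S [U if c then [S [U if c then [S [M x := n]]]]]]] }]]

S
M
{ L }
{ S }
{ U }
{ if c then S }
{ if c then U }
{ if c then if c then S }
{ if c then if c then M }
{ if c then if c then x := n }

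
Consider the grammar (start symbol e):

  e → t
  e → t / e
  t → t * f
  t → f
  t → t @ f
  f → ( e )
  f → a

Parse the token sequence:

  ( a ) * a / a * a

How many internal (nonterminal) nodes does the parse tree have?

13

[e [t [t [f ( [e [t [f a]]] )]] * [f a]] / [e [t [t [f a]] * [f a]]]]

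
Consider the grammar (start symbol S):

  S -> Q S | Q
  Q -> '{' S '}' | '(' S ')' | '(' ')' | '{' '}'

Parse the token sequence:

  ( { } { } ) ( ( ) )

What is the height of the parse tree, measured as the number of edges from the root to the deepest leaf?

[S [Q ( [S [Q { }] [S [Q { }]]] )] [S [Q ( [S [Q ( )]] )]]]

5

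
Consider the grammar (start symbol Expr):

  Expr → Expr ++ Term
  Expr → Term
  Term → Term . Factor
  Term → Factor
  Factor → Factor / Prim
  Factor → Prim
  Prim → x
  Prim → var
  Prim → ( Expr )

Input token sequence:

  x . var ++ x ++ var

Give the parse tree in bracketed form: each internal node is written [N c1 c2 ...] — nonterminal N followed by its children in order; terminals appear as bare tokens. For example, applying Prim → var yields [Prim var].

[Expr [Expr [Expr [Term [Term [Factor [Prim x]]] . [Factor [Prim var]]]] ++ [Term [Factor [Prim x]]]] ++ [Term [Factor [Prim var]]]]

Expr
Expr ++ Term
Expr ++ Term ++ Term
Term ++ Term ++ Term
Term . Factor ++ Term ++ Term
Factor . Factor ++ Term ++ Term
Prim . Factor ++ Term ++ Term
x . Factor ++ Term ++ Term
x . Prim ++ Term ++ Term
x . var ++ Term ++ Term
x . var ++ Factor ++ Term
x . var ++ Prim ++ Term
x . var ++ x ++ Term
x . var ++ x ++ Factor
x . var ++ x ++ Prim
x . var ++ x ++ var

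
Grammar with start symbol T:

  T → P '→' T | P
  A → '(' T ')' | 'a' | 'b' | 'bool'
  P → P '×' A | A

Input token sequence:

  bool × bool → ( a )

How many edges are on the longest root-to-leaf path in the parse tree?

7

[T [P [P [A bool]] × [A bool]] → [T [P [A ( [T [P [A a]]] )]]]]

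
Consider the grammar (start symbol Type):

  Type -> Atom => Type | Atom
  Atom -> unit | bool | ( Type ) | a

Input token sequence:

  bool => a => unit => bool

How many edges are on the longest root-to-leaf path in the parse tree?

5

[Type [Atom bool] => [Type [Atom a] => [Type [Atom unit] => [Type [Atom bool]]]]]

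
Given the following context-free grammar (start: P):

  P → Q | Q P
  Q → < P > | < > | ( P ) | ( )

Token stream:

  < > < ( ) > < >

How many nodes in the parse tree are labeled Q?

[P [Q < >] [P [Q < [P [Q ( )]] >] [P [Q < >]]]]

4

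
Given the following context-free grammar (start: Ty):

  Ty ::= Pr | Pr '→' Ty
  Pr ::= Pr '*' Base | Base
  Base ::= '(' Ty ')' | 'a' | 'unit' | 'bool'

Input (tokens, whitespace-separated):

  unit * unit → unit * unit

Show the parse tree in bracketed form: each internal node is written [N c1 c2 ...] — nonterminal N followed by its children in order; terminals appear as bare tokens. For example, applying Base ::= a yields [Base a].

[Ty [Pr [Pr [Base unit]] * [Base unit]] → [Ty [Pr [Pr [Base unit]] * [Base unit]]]]

Ty
Pr → Ty
Pr * Base → Ty
Base * Base → Ty
unit * Base → Ty
unit * unit → Ty
unit * unit → Pr
unit * unit → Pr * Base
unit * unit → Base * Base
unit * unit → unit * Base
unit * unit → unit * unit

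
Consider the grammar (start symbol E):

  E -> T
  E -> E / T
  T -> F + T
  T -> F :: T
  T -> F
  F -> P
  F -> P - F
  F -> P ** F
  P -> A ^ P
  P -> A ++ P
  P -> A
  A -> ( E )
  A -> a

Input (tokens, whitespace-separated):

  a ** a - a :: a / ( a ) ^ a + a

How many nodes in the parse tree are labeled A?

[E [E [T [F [P [A a]] ** [F [P [A a]] - [F [P [A a]]]]] :: [T [F [P [A a]]]]]] / [T [F [P [A ( [E [T [F [P [A a]]]]] )] ^ [P [A a]]]] + [T [F [P [A a]]]]]]

8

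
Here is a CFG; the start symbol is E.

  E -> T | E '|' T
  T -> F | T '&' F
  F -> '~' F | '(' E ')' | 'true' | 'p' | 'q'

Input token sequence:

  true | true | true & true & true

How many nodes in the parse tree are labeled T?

5

[E [E [E [T [F true]]] | [T [F true]]] | [T [T [T [F true]] & [F true]] & [F true]]]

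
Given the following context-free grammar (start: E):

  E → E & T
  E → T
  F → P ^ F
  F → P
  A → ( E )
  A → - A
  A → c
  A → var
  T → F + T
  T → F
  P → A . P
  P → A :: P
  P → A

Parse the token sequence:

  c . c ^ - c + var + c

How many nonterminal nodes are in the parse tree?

[E [T [F [P [A c] . [P [A c]]] ^ [F [P [A - [A c]]]]] + [T [F [P [A var]]] + [T [F [P [A c]]]]]]]

19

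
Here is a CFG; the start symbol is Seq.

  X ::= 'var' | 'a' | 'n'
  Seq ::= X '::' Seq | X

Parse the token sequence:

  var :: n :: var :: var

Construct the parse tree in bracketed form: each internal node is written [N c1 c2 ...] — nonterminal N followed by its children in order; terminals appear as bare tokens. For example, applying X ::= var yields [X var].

Seq
X :: Seq
var :: Seq
var :: X :: Seq
var :: n :: Seq
var :: n :: X :: Seq
var :: n :: var :: Seq
var :: n :: var :: X
var :: n :: var :: var

[Seq [X var] :: [Seq [X n] :: [Seq [X var] :: [Seq [X var]]]]]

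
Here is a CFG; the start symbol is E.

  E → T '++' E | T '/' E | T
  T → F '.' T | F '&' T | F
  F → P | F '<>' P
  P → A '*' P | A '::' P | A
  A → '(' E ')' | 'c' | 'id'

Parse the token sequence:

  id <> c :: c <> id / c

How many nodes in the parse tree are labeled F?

[E [T [F [F [F [P [A id]]] <> [P [A c] :: [P [A c]]]] <> [P [A id]]]] / [E [T [F [P [A c]]]]]]

4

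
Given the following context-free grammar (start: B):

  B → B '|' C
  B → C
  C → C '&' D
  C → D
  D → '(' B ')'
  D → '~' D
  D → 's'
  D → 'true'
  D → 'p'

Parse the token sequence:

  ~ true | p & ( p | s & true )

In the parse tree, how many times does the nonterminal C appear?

[B [B [C [D ~ [D true]]]] | [C [C [D p]] & [D ( [B [B [C [D p]]] | [C [C [D s]] & [D true]]] )]]]

6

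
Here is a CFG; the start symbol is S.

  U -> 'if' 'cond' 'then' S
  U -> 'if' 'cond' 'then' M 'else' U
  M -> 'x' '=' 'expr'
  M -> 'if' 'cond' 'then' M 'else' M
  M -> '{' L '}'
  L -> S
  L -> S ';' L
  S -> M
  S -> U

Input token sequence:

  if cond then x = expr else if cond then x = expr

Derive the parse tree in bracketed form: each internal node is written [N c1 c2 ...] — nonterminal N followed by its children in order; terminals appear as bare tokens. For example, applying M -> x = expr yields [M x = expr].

[S [U if cond then [M x = expr] else [U if cond then [S [M x = expr]]]]]

S
U
if cond then M else U
if cond then x = expr else U
if cond then x = expr else if cond then S
if cond then x = expr else if cond then M
if cond then x = expr else if cond then x = expr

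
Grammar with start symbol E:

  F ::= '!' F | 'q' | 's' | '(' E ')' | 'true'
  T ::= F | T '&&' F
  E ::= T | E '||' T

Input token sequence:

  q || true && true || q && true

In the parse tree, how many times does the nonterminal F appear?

5

[E [E [E [T [F q]]] || [T [T [F true]] && [F true]]] || [T [T [F q]] && [F true]]]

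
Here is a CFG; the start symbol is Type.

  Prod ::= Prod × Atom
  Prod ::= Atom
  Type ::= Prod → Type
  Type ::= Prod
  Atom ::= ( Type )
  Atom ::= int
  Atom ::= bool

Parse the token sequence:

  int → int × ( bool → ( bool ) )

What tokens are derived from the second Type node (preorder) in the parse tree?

[Type [Prod [Atom int]] → [Type [Prod [Prod [Atom int]] × [Atom ( [Type [Prod [Atom bool]] → [Type [Prod [Atom ( [Type [Prod [Atom bool]]] )]]]] )]]]]

int × ( bool → ( bool ) )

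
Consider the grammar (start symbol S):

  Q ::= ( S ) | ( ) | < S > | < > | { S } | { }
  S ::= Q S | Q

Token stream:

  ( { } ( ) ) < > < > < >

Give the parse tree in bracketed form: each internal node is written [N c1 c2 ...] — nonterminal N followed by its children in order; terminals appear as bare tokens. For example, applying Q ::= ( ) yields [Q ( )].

[S [Q ( [S [Q { }] [S [Q ( )]]] )] [S [Q < >] [S [Q < >] [S [Q < >]]]]]

S
Q S
( S ) S
( Q S ) S
( { } S ) S
( { } Q ) S
( { } ( ) ) S
( { } ( ) ) Q S
( { } ( ) ) < > S
( { } ( ) ) < > Q S
( { } ( ) ) < > < > S
( { } ( ) ) < > < > Q
( { } ( ) ) < > < > < >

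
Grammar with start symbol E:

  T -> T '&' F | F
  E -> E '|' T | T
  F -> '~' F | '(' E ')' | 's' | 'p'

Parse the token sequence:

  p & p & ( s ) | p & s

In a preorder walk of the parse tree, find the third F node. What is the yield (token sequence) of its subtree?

[E [E [T [T [T [F p]] & [F p]] & [F ( [E [T [F s]]] )]]] | [T [T [F p]] & [F s]]]

( s )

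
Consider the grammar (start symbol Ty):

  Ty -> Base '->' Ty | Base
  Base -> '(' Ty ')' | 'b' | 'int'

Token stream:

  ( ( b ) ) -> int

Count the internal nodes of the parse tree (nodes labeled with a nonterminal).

[Ty [Base ( [Ty [Base ( [Ty [Base b]] )]] )] -> [Ty [Base int]]]

8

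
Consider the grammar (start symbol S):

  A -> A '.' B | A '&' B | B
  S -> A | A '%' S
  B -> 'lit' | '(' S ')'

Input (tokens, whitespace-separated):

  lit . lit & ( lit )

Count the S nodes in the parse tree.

[S [A [A [A [B lit]] . [B lit]] & [B ( [S [A [B lit]]] )]]]

2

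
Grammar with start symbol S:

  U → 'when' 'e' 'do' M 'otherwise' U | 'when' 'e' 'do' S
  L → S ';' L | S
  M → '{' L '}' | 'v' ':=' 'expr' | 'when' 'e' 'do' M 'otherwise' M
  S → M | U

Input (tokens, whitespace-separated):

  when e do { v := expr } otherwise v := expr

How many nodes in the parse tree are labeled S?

2

[S [M when e do [M { [L [S [M v := expr]]] }] otherwise [M v := expr]]]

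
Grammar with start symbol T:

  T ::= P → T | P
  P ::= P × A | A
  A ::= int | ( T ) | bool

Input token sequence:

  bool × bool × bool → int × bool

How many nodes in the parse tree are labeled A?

5

[T [P [P [P [A bool]] × [A bool]] × [A bool]] → [T [P [P [A int]] × [A bool]]]]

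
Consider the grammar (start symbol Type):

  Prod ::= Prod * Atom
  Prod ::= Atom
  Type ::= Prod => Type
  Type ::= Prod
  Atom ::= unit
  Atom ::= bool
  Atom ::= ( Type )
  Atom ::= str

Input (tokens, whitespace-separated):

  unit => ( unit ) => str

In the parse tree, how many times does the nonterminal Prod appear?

4

[Type [Prod [Atom unit]] => [Type [Prod [Atom ( [Type [Prod [Atom unit]]] )]] => [Type [Prod [Atom str]]]]]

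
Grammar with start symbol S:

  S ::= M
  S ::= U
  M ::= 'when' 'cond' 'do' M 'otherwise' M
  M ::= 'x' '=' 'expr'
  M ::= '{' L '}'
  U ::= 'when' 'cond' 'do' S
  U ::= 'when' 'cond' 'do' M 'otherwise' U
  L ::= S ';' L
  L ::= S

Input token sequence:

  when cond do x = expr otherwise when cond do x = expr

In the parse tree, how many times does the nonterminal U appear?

[S [U when cond do [M x = expr] otherwise [U when cond do [S [M x = expr]]]]]

2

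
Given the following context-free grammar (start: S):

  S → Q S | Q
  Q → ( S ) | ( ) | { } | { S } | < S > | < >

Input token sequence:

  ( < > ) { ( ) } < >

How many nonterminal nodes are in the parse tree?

[S [Q ( [S [Q < >]] )] [S [Q { [S [Q ( )]] }] [S [Q < >]]]]

10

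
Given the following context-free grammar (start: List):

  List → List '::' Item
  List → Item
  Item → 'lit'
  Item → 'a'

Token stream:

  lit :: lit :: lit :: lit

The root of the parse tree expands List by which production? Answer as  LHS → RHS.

List → List '::' Item

[List [List [List [List [Item lit]] :: [Item lit]] :: [Item lit]] :: [Item lit]]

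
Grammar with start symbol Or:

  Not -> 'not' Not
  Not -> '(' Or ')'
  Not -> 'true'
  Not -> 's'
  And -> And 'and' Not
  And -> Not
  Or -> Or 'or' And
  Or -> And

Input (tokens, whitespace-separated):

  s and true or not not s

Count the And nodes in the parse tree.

[Or [Or [And [And [Not s]] and [Not true]]] or [And [Not not [Not not [Not s]]]]]

3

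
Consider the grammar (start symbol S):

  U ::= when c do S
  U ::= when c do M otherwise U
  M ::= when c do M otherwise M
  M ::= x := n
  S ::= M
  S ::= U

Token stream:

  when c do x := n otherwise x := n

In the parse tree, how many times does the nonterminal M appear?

3

[S [M when c do [M x := n] otherwise [M x := n]]]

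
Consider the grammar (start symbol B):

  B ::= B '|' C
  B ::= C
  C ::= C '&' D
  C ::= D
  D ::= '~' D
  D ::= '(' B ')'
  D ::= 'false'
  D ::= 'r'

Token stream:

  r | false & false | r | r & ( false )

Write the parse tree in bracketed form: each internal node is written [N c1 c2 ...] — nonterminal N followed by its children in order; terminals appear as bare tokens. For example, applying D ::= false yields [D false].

B
B | C
B | C | C
B | C | C | C
C | C | C | C
D | C | C | C
r | C | C | C
r | C & D | C | C
r | D & D | C | C
r | false & D | C | C
r | false & false | C | C
r | false & false | D | C
r | false & false | r | C
r | false & false | r | C & D
r | false & false | r | D & D
r | false & false | r | r & D
r | false & false | r | r & ( B )
r | false & false | r | r & ( C )
r | false & false | r | r & ( D )
r | false & false | r | r & ( false )

[B [B [B [B [C [D r]]] | [C [C [D false]] & [D false]]] | [C [D r]]] | [C [C [D r]] & [D ( [B [C [D false]]] )]]]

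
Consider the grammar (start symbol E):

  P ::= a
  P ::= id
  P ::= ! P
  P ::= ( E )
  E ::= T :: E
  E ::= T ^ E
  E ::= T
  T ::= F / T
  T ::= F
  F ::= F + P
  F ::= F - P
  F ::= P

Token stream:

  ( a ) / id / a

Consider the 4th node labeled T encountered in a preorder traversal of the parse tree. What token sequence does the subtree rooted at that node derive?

[E [T [F [P ( [E [T [F [P a]]]] )]] / [T [F [P id]] / [T [F [P a]]]]]]

a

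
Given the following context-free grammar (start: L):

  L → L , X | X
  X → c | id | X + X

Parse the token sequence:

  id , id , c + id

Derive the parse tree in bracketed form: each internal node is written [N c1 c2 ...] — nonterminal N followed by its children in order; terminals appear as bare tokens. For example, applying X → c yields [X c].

L
L , X
L , X , X
X , X , X
id , X , X
id , id , X
id , id , X + X
id , id , c + X
id , id , c + id

[L [L [L [X id]] , [X id]] , [X [X c] + [X id]]]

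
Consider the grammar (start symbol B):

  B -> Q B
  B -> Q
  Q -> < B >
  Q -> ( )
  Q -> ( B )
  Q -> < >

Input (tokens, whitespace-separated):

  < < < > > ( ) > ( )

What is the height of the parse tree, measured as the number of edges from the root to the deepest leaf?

6

[B [Q < [B [Q < [B [Q < >]] >] [B [Q ( )]]] >] [B [Q ( )]]]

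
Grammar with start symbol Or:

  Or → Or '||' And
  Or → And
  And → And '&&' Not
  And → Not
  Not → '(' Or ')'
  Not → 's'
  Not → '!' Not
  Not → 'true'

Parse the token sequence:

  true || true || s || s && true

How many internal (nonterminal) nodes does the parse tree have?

14

[Or [Or [Or [Or [And [Not true]]] || [And [Not true]]] || [And [Not s]]] || [And [And [Not s]] && [Not true]]]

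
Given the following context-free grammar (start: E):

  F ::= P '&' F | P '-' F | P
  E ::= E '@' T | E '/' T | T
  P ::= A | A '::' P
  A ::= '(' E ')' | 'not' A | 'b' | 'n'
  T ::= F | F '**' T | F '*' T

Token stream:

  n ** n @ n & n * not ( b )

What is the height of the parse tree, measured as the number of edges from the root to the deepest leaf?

[E [E [T [F [P [A n]]] ** [T [F [P [A n]]]]]] @ [T [F [P [A n]] & [F [P [A n]]]] * [T [F [P [A not [A ( [E [T [F [P [A b]]]]] )]]]]]]]

12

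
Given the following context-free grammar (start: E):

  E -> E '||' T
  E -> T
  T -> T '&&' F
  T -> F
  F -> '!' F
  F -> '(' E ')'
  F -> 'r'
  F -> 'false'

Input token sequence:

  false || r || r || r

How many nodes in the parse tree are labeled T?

4

[E [E [E [E [T [F false]]] || [T [F r]]] || [T [F r]]] || [T [F r]]]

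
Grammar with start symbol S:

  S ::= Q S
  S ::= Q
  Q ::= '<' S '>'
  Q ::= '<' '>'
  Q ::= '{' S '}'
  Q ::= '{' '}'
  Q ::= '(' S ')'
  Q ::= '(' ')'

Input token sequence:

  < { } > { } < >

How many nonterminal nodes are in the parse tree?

[S [Q < [S [Q { }]] >] [S [Q { }] [S [Q < >]]]]

8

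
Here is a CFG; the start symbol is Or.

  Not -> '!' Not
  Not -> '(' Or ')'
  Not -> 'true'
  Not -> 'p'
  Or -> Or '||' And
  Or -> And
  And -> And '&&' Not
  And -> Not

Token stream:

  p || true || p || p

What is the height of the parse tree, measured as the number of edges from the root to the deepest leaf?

6

[Or [Or [Or [Or [And [Not p]]] || [And [Not true]]] || [And [Not p]]] || [And [Not p]]]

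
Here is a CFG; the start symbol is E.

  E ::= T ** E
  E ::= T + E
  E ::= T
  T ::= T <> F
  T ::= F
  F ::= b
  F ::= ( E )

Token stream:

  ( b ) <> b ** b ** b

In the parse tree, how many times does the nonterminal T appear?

5

[E [T [T [F ( [E [T [F b]]] )]] <> [F b]] ** [E [T [F b]] ** [E [T [F b]]]]]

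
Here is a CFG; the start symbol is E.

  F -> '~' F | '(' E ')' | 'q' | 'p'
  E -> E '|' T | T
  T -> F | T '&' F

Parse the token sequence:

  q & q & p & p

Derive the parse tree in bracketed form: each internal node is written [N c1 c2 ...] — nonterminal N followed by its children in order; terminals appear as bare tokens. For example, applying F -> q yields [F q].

E
T
T & F
T & F & F
T & F & F & F
F & F & F & F
q & F & F & F
q & q & F & F
q & q & p & F
q & q & p & p

[E [T [T [T [T [F q]] & [F q]] & [F p]] & [F p]]]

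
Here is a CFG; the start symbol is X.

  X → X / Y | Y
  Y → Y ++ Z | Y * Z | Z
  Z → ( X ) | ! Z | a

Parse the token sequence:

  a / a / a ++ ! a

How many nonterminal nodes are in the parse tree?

12

[X [X [X [Y [Z a]]] / [Y [Z a]]] / [Y [Y [Z a]] ++ [Z ! [Z a]]]]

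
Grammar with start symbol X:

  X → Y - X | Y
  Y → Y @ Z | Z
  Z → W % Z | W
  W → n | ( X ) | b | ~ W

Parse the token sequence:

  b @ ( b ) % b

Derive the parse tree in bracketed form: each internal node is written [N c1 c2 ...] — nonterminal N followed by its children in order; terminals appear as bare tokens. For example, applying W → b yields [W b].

X
Y
Y @ Z
Z @ Z
W @ Z
b @ Z
b @ W % Z
b @ ( X ) % Z
b @ ( Y ) % Z
b @ ( Z ) % Z
b @ ( W ) % Z
b @ ( b ) % Z
b @ ( b ) % W
b @ ( b ) % b

[X [Y [Y [Z [W b]]] @ [Z [W ( [X [Y [Z [W b]]]] )] % [Z [W b]]]]]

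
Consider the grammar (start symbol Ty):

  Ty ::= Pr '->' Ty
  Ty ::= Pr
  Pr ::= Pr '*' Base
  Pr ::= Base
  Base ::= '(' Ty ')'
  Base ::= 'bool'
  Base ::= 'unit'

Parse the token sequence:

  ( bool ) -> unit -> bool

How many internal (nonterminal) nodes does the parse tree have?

[Ty [Pr [Base ( [Ty [Pr [Base bool]]] )]] -> [Ty [Pr [Base unit]] -> [Ty [Pr [Base bool]]]]]

12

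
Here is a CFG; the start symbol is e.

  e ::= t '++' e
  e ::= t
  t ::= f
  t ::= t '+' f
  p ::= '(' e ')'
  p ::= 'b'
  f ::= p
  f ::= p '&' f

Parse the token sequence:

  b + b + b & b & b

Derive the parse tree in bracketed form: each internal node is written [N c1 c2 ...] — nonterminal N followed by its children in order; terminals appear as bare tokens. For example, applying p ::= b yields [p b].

e
t
t + f
t + f + f
f + f + f
p + f + f
b + f + f
b + p + f
b + b + f
b + b + p & f
b + b + b & f
b + b + b & p & f
b + b + b & b & f
b + b + b & b & p
b + b + b & b & b

[e [t [t [t [f [p b]]] + [f [p b]]] + [f [p b] & [f [p b] & [f [p b]]]]]]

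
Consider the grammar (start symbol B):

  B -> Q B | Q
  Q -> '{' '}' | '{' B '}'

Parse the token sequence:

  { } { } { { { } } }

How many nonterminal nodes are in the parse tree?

[B [Q { }] [B [Q { }] [B [Q { [B [Q { [B [Q { }]] }]] }]]]]

10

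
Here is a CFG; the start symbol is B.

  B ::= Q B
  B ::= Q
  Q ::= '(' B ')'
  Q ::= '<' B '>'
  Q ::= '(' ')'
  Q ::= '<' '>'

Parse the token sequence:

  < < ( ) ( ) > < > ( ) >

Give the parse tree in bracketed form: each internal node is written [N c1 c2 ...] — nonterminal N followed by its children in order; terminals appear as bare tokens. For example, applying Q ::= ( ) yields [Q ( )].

B
Q
< B >
< Q B >
< < B > B >
< < Q B > B >
< < ( ) B > B >
< < ( ) Q > B >
< < ( ) ( ) > B >
< < ( ) ( ) > Q B >
< < ( ) ( ) > < > B >
< < ( ) ( ) > < > Q >
< < ( ) ( ) > < > ( ) >

[B [Q < [B [Q < [B [Q ( )] [B [Q ( )]]] >] [B [Q < >] [B [Q ( )]]]] >]]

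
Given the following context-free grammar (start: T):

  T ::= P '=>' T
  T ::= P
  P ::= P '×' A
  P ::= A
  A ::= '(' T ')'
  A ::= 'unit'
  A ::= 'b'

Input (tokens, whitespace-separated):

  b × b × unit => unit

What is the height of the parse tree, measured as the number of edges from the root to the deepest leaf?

5

[T [P [P [P [A b]] × [A b]] × [A unit]] => [T [P [A unit]]]]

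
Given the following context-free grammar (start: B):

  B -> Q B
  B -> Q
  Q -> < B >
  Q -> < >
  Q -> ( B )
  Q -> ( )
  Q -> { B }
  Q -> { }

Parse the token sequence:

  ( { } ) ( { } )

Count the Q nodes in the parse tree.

4

[B [Q ( [B [Q { }]] )] [B [Q ( [B [Q { }]] )]]]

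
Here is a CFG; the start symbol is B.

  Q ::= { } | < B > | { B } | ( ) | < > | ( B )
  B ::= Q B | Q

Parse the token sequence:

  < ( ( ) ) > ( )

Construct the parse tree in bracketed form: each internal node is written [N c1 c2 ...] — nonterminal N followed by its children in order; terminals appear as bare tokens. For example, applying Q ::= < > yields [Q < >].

B
Q B
< B > B
< Q > B
< ( B ) > B
< ( Q ) > B
< ( ( ) ) > B
< ( ( ) ) > Q
< ( ( ) ) > ( )

[B [Q < [B [Q ( [B [Q ( )]] )]] >] [B [Q ( )]]]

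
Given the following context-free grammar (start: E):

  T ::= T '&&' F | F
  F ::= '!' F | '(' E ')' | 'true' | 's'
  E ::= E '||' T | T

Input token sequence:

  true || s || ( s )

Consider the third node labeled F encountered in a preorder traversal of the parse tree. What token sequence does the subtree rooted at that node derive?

( s )

[E [E [E [T [F true]]] || [T [F s]]] || [T [F ( [E [T [F s]]] )]]]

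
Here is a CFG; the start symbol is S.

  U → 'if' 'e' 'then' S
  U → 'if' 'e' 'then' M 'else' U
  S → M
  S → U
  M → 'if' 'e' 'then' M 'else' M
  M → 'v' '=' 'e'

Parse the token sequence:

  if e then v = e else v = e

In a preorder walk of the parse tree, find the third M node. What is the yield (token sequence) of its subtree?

v = e

[S [M if e then [M v = e] else [M v = e]]]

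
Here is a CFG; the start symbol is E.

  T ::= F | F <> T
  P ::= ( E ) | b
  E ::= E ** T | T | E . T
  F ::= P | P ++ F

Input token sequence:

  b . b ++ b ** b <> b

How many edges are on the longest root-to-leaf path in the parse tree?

[E [E [E [T [F [P b]]]] . [T [F [P b] ++ [F [P b]]]]] ** [T [F [P b]] <> [T [F [P b]]]]]

6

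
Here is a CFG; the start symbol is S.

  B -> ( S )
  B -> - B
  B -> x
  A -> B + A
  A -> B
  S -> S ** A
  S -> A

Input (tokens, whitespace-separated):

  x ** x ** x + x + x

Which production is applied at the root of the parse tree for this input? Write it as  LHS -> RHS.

S -> S ** A

[S [S [S [A [B x]]] ** [A [B x]]] ** [A [B x] + [A [B x] + [A [B x]]]]]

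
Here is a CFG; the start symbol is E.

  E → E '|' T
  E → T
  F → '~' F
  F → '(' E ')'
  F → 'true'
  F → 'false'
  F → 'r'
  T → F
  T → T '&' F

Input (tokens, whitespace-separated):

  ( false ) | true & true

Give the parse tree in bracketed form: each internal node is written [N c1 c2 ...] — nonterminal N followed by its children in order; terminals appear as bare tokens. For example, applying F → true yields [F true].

[E [E [T [F ( [E [T [F false]]] )]]] | [T [T [F true]] & [F true]]]

E
E | T
T | T
F | T
( E ) | T
( T ) | T
( F ) | T
( false ) | T
( false ) | T & F
( false ) | F & F
( false ) | true & F
( false ) | true & true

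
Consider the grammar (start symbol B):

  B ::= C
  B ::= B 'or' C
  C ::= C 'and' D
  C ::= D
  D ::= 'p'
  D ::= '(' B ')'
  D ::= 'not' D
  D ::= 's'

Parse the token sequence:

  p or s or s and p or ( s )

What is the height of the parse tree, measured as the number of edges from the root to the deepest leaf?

6

[B [B [B [B [C [D p]]] or [C [D s]]] or [C [C [D s]] and [D p]]] or [C [D ( [B [C [D s]]] )]]]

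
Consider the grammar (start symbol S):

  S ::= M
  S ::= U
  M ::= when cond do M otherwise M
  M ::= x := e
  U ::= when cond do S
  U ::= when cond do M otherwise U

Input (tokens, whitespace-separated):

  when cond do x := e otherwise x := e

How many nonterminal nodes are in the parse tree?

4

[S [M when cond do [M x := e] otherwise [M x := e]]]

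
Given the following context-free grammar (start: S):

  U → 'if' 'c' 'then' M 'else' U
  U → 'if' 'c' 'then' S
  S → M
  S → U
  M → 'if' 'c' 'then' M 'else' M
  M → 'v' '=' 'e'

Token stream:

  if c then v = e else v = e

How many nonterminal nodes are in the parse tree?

[S [M if c then [M v = e] else [M v = e]]]

4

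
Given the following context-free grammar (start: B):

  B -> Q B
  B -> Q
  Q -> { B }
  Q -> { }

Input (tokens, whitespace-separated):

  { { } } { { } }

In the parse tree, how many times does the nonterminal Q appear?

[B [Q { [B [Q { }]] }] [B [Q { [B [Q { }]] }]]]

4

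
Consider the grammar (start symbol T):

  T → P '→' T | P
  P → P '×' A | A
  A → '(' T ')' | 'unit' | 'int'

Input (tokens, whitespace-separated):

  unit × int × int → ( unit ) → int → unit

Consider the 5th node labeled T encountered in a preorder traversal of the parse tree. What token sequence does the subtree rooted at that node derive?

unit

[T [P [P [P [A unit]] × [A int]] × [A int]] → [T [P [A ( [T [P [A unit]]] )]] → [T [P [A int]] → [T [P [A unit]]]]]]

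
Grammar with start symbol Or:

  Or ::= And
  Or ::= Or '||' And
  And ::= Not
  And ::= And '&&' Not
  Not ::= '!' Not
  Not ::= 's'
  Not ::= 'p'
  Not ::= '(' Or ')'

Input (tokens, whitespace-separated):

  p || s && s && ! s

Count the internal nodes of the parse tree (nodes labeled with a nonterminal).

[Or [Or [And [Not p]]] || [And [And [And [Not s]] && [Not s]] && [Not ! [Not s]]]]

11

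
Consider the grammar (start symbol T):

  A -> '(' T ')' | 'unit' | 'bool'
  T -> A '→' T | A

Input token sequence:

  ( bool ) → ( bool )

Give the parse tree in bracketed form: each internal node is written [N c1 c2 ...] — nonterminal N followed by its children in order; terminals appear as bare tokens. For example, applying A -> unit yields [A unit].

[T [A ( [T [A bool]] )] → [T [A ( [T [A bool]] )]]]

T
A → T
( T ) → T
( A ) → T
( bool ) → T
( bool ) → A
( bool ) → ( T )
( bool ) → ( A )
( bool ) → ( bool )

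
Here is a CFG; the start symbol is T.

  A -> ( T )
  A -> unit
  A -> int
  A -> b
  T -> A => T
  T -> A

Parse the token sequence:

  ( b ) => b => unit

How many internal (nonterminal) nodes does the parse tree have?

[T [A ( [T [A b]] )] => [T [A b] => [T [A unit]]]]

8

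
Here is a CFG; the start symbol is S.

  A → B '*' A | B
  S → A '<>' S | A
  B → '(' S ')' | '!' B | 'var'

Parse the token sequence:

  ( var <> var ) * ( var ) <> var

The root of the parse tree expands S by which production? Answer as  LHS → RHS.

[S [A [B ( [S [A [B var]] <> [S [A [B var]]]] )] * [A [B ( [S [A [B var]]] )]]] <> [S [A [B var]]]]

S → A '<>' S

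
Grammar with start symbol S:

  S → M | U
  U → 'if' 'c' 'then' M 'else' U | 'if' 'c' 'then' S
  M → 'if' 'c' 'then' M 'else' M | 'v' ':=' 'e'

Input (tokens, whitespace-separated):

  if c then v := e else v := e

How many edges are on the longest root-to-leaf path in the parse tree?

[S [M if c then [M v := e] else [M v := e]]]

3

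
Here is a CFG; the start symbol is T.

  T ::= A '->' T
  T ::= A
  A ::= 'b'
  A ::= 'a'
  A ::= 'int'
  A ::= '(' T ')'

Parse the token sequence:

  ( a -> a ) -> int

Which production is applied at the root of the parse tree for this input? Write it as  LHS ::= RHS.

T ::= A '->' T

[T [A ( [T [A a] -> [T [A a]]] )] -> [T [A int]]]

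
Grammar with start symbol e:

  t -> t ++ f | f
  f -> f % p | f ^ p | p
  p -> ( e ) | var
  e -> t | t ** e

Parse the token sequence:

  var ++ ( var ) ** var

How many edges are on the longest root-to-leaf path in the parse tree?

[e [t [t [f [p var]]] ++ [f [p ( [e [t [f [p var]]]] )]]] ** [e [t [f [p var]]]]]

8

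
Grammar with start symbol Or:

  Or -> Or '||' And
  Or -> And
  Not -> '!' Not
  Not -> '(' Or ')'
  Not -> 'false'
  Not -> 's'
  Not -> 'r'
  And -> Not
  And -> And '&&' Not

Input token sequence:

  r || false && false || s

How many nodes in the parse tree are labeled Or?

[Or [Or [Or [And [Not r]]] || [And [And [Not false]] && [Not false]]] || [And [Not s]]]

3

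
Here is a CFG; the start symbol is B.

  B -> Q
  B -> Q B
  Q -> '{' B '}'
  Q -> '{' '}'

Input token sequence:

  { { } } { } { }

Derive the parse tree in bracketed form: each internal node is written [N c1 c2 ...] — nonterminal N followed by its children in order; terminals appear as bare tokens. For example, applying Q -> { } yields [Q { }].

[B [Q { [B [Q { }]] }] [B [Q { }] [B [Q { }]]]]

B
Q B
{ B } B
{ Q } B
{ { } } B
{ { } } Q B
{ { } } { } B
{ { } } { } Q
{ { } } { } { }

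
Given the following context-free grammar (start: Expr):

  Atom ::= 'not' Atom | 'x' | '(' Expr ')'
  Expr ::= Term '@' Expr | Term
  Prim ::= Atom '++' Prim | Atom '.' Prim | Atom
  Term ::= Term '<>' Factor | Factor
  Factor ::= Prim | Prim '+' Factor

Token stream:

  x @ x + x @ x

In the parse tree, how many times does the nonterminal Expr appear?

3

[Expr [Term [Factor [Prim [Atom x]]]] @ [Expr [Term [Factor [Prim [Atom x]] + [Factor [Prim [Atom x]]]]] @ [Expr [Term [Factor [Prim [Atom x]]]]]]]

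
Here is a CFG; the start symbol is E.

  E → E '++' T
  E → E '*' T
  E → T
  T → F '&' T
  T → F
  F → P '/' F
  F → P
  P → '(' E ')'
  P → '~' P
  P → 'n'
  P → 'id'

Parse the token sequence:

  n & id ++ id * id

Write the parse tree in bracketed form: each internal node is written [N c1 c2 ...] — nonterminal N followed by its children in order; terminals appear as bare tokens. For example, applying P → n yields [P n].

[E [E [E [T [F [P n]] & [T [F [P id]]]]] ++ [T [F [P id]]]] * [T [F [P id]]]]

E
E * T
E ++ T * T
T ++ T * T
F & T ++ T * T
P & T ++ T * T
n & T ++ T * T
n & F ++ T * T
n & P ++ T * T
n & id ++ T * T
n & id ++ F * T
n & id ++ P * T
n & id ++ id * T
n & id ++ id * F
n & id ++ id * P
n & id ++ id * id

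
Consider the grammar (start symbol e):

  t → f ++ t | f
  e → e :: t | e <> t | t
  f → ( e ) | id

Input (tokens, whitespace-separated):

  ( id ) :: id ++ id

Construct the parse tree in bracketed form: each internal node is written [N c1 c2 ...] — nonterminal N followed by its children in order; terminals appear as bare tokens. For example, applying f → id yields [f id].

e
e :: t
t :: t
f :: t
( e ) :: t
( t ) :: t
( f ) :: t
( id ) :: t
( id ) :: f ++ t
( id ) :: id ++ t
( id ) :: id ++ f
( id ) :: id ++ id

[e [e [t [f ( [e [t [f id]]] )]]] :: [t [f id] ++ [t [f id]]]]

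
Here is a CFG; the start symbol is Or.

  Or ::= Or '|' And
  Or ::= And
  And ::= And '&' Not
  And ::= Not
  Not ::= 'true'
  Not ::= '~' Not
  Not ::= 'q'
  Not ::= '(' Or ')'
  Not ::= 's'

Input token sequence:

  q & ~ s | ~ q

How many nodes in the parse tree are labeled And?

[Or [Or [And [And [Not q]] & [Not ~ [Not s]]]] | [And [Not ~ [Not q]]]]

3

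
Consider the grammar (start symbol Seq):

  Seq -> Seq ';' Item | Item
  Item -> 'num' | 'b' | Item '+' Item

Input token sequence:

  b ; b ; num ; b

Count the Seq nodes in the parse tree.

4

[Seq [Seq [Seq [Seq [Item b]] ; [Item b]] ; [Item num]] ; [Item b]]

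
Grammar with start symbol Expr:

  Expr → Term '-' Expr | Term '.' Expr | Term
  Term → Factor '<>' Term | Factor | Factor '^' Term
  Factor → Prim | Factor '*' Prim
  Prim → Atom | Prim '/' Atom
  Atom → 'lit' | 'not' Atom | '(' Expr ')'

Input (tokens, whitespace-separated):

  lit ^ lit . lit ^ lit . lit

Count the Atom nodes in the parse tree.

[Expr [Term [Factor [Prim [Atom lit]]] ^ [Term [Factor [Prim [Atom lit]]]]] . [Expr [Term [Factor [Prim [Atom lit]]] ^ [Term [Factor [Prim [Atom lit]]]]] . [Expr [Term [Factor [Prim [Atom lit]]]]]]]

5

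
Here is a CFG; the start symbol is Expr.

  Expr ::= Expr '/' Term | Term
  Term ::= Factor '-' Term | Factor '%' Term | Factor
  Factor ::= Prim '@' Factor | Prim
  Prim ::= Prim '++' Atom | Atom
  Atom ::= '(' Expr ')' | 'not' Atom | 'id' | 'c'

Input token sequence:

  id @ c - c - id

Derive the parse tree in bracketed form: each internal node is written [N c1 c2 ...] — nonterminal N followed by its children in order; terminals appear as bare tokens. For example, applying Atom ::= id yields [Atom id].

[Expr [Term [Factor [Prim [Atom id]] @ [Factor [Prim [Atom c]]]] - [Term [Factor [Prim [Atom c]]] - [Term [Factor [Prim [Atom id]]]]]]]

Expr
Term
Factor - Term
Prim @ Factor - Term
Atom @ Factor - Term
id @ Factor - Term
id @ Prim - Term
id @ Atom - Term
id @ c - Term
id @ c - Factor - Term
id @ c - Prim - Term
id @ c - Atom - Term
id @ c - c - Term
id @ c - c - Factor
id @ c - c - Prim
id @ c - c - Atom
id @ c - c - id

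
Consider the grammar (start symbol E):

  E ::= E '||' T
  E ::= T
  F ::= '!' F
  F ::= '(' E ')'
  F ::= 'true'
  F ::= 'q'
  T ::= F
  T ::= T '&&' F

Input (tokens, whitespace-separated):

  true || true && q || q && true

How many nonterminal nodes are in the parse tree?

[E [E [E [T [F true]]] || [T [T [F true]] && [F q]]] || [T [T [F q]] && [F true]]]

13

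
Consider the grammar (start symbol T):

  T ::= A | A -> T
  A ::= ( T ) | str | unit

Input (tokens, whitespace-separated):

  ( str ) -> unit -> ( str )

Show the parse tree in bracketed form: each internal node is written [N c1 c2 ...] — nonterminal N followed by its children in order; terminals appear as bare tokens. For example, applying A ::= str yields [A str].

T
A -> T
( T ) -> T
( A ) -> T
( str ) -> T
( str ) -> A -> T
( str ) -> unit -> T
( str ) -> unit -> A
( str ) -> unit -> ( T )
( str ) -> unit -> ( A )
( str ) -> unit -> ( str )

[T [A ( [T [A str]] )] -> [T [A unit] -> [T [A ( [T [A str]] )]]]]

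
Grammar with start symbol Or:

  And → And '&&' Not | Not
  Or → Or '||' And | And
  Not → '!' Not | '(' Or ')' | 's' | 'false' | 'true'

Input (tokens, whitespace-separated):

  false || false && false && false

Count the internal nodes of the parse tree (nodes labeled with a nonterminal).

10

[Or [Or [And [Not false]]] || [And [And [And [Not false]] && [Not false]] && [Not false]]]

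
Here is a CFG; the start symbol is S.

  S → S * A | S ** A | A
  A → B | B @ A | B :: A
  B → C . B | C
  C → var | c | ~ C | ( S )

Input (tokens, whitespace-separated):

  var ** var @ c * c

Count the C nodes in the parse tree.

4

[S [S [S [A [B [C var]]]] ** [A [B [C var]] @ [A [B [C c]]]]] * [A [B [C c]]]]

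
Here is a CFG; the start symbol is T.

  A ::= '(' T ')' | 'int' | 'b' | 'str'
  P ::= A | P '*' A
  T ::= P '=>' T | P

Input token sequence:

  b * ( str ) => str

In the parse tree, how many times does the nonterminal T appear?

3

[T [P [P [A b]] * [A ( [T [P [A str]]] )]] => [T [P [A str]]]]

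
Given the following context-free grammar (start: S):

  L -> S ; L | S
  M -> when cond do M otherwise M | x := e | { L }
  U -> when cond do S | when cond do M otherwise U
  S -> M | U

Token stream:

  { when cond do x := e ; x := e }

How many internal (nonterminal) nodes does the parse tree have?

[S [M { [L [S [U when cond do [S [M x := e]]]] ; [L [S [M x := e]]]] }]]

10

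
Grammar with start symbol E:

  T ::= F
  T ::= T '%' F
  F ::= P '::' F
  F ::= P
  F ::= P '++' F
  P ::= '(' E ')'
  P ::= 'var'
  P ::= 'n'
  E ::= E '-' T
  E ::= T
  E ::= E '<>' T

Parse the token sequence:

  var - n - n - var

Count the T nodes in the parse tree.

4

[E [E [E [E [T [F [P var]]]] - [T [F [P n]]]] - [T [F [P n]]]] - [T [F [P var]]]]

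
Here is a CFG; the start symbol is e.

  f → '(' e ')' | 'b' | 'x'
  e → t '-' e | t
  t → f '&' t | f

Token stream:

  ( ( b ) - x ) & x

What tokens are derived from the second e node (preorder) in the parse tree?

[e [t [f ( [e [t [f ( [e [t [f b]]] )]] - [e [t [f x]]]] )] & [t [f x]]]]

( b ) - x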